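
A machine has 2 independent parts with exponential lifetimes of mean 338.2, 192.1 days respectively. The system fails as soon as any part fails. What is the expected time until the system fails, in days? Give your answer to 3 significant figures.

The first failure time is exponential with rate Σλ_i = 1/338.2 + 1/192.1 = 0.00816245 per day.
E[min] = 1/Σλ = 1/0.00816245 = 122.512 days.

123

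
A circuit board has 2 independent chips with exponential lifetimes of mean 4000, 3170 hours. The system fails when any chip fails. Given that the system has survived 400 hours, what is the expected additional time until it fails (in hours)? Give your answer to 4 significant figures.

1768

First-failure rate Σλ = 1/4000 + 1/3170 = 0.000565457.
By memorylessness the expected residual is 1/Σλ = 1768.48 hours, regardless of the 400 already elapsed.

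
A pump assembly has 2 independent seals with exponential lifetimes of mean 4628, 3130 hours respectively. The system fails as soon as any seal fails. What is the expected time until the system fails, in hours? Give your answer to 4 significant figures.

The first failure time is exponential with rate Σλ_i = 1/4628 + 1/3130 = 0.000535565 per hour.
E[min] = 1/Σλ = 1/0.000535565 = 1867.19 hours.

1867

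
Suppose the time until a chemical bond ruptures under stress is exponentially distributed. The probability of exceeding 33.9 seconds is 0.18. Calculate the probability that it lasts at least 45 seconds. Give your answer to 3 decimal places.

e^(−λ·33.9) = 0.18 ⇒ λ = −ln(0.18)/33.9 = 0.050584.
P(X > 45) = e^(−0.050584·45) = e^(−2.2763) ≈ 0.103.

0.103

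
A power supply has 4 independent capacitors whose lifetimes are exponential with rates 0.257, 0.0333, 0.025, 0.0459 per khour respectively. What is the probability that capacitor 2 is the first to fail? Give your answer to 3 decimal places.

0.092

The time to first failure is exponential with rate Σλ = 0.257 + 0.0333 + 0.025 + 0.0459 = 0.3612.
P(capacitor 2 first) = λ_2/Σλ = 0.0333/0.3612 ≈ 0.092.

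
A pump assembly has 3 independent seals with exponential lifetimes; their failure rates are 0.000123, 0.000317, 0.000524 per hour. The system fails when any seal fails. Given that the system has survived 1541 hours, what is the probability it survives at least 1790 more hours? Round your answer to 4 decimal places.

0.1781

Time to first failure ~ Exp(Σλ) with Σλ = 0.000964.
By memorylessness, P(T > 1541+1790 | T > 1541) = P(T > 1790) = e^(−0.000964·1790) ≈ 0.1781.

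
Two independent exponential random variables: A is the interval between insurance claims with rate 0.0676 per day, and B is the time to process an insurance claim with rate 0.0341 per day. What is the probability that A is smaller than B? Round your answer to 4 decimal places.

0.6647

λ_1 = 0.0676, λ_2 = 0.0341.
For independent exponentials, P(A < B) = λ_1/(λ_1+λ_2) = 0.0676/0.1017 ≈ 0.6647.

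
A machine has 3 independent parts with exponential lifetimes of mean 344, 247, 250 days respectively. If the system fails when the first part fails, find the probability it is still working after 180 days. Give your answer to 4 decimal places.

The first failure time is exponential with rate Σλ_i = 1/344 + 1/247 + 1/250 = 0.0109556 per day.
P(min > 180) = e^(−0.0109556·180) = e^(−1.972) ≈ 0.1392.

0.1392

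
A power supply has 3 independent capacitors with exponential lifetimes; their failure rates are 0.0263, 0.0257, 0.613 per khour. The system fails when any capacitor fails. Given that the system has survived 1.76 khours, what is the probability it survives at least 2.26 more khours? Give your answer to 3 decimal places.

0.222

Time to first failure ~ Exp(Σλ) with Σλ = 0.665.
By memorylessness, P(T > 1.76+2.26 | T > 1.76) = P(T > 2.26) = e^(−0.665·2.26) ≈ 0.222.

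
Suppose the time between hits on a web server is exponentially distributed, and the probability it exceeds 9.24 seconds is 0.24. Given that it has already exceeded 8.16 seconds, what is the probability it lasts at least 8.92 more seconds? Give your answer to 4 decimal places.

0.2522

From e^(−λ·9.24) = 0.24, λ = −ln(0.24)/9.24 = 0.15445.
Memoryless: P(X > 8.16+8.92 | X > 8.16) = P(X > 8.92) = e^(−0.15445·8.92) ≈ 0.2522.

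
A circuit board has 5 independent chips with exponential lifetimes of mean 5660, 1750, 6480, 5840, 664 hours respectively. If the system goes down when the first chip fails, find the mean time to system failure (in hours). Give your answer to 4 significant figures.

The first failure time is exponential with rate Σλ_i = 1/5660 + 1/1750 + 1/6480 + 1/5840 + 1/664 = 0.00257968 per hour.
E[min] = 1/Σλ = 1/0.00257968 = 387.644 hours.

387.6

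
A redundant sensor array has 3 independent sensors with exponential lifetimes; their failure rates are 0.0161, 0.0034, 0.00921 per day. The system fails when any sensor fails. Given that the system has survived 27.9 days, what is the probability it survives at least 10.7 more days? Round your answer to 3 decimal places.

0.736

Time to first failure ~ Exp(Σλ) with Σλ = 0.02871.
By memorylessness, P(T > 27.9+10.7 | T > 27.9) = P(T > 10.7) = e^(−0.02871·10.7) ≈ 0.736.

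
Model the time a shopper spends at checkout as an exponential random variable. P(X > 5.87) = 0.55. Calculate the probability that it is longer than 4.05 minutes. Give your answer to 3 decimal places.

e^(−λ·5.87) = 0.55 ⇒ λ = −ln(0.55)/5.87 = 0.101846.
P(X > 4.05) = e^(−0.101846·4.05) = e^(−0.41248) ≈ 0.662.

0.662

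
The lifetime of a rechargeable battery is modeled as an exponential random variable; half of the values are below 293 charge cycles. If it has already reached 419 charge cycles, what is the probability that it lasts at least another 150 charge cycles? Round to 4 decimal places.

For an exponential, median = ln(2)/λ, so λ = ln 2 / 293 = 0.00236569 per charge cycle.
By the memoryless property, P(X > 419+150 | X > 419) = P(X > 150).
P(X > 150) = e^(−0.35485) ≈ 0.7013.

0.7013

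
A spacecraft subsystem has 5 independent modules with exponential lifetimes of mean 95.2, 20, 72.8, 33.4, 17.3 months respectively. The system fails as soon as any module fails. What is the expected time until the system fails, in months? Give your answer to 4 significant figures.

The first failure time is exponential with rate Σλ_i = 1/95.2 + 1/20 + 1/72.8 + 1/33.4 + 1/17.3 = 0.161984 per month.
E[min] = 1/Σλ = 1/0.161984 = 6.17345 months.

6.173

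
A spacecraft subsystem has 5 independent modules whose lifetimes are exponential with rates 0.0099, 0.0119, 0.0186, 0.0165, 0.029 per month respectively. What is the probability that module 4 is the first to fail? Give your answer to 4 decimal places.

The time to first failure is exponential with rate Σλ = 0.0099 + 0.0119 + 0.0186 + 0.0165 + 0.029 = 0.0859.
P(module 4 first) = λ_4/Σλ = 0.0165/0.0859 ≈ 0.1921.

0.1921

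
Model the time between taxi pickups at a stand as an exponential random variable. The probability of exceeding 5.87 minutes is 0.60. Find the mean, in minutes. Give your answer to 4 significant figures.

11.49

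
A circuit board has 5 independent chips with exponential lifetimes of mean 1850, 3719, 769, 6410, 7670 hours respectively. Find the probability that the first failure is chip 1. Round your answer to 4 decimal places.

0.2256

Rates: λ_i = 1/mean_i → 0.000540541, 0.000268889, 0.00130039, 0.000156006, 0.000130378; Σλ = 0.0023962.
P(chip 1 first) = λ_1/Σλ = 0.000540541/0.0023962 ≈ 0.2256.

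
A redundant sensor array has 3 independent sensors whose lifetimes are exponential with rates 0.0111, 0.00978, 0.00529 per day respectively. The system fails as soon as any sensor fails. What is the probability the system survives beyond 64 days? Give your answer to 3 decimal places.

0.187

The time to first failure is exponential with rate Σλ = 0.0111 + 0.00978 + 0.00529 = 0.02617.
P(min > 64) = e^(−0.02617·64) = e^(−1.6749) ≈ 0.187.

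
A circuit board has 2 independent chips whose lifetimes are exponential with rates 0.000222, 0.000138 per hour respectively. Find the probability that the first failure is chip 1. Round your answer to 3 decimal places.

The time to first failure is exponential with rate Σλ = 0.000222 + 0.000138 = 0.00036.
P(chip 1 first) = λ_1/Σλ = 0.000222/0.00036 ≈ 0.617.

0.617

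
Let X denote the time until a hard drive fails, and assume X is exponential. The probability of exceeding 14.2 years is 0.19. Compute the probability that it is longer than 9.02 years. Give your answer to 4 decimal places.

0.3482

e^(−λ·14.2) = 0.19 ⇒ λ = −ln(0.19)/14.2 = 0.116953.
P(X > 9.02) = e^(−0.116953·9.02) = e^(−1.0549) ≈ 0.3482.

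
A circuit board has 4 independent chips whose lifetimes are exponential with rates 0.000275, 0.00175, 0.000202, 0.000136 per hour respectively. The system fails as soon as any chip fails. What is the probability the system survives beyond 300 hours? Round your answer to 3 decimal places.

0.492

The time to first failure is exponential with rate Σλ = 0.000275 + 0.00175 + 0.000202 + 0.000136 = 0.002363.
P(min > 300) = e^(−0.002363·300) = e^(−0.7089) ≈ 0.492.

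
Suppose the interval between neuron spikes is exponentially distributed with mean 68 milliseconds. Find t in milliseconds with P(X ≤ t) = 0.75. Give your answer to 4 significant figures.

94.27

The rate is λ = 1/68 = 0.0147059 per millisecond.
Set 1 − e^(−λt) = 0.75, so t = −ln(0.25)/λ = 1.3863/0.0147059 ≈ 94.268 milliseconds.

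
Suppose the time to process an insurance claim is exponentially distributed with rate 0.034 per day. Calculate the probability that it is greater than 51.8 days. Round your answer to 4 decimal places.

P(X > 51.8) = e^(−λ·51.8) = e^(−1.7612) ≈ 0.1718.

0.1718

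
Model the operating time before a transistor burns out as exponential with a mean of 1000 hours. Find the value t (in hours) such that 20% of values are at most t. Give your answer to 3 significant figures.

The rate is λ = 1/1000 = 0.001 per hour.
Set 1 − e^(−λt) = 0.2, so t = −ln(0.8)/λ = 0.22314/0.001 ≈ 223.144 hours.

223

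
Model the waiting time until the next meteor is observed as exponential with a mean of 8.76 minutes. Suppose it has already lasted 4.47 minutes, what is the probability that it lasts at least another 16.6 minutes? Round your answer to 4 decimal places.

The rate is λ = 1/8.76 = 0.114155 per minute.
The exponential is memoryless, so the remaining time is again Exp(λ): the condition X > 4.47 is irrelevant.
P(X > 16.6) = e^(−1.895) ≈ 0.1503.

0.1503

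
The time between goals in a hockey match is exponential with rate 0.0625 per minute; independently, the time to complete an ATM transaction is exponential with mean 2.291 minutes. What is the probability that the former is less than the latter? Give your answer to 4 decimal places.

λ_1 = 0.0625, λ_2 = 1/2.291 = 0.436491.
For independent exponentials, P(the former < the latter) = λ_1/(λ_1+λ_2) = 0.0625/0.498991 ≈ 0.1253.

0.1253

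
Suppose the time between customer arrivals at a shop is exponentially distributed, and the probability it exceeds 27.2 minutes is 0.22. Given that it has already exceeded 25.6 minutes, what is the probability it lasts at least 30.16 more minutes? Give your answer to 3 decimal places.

From e^(−λ·27.2) = 0.22, λ = −ln(0.22)/27.2 = 0.0556665.
Memoryless: P(X > 25.6+30.16 | X > 25.6) = P(X > 30.16) = e^(−0.0556665·30.16) ≈ 0.187.

0.187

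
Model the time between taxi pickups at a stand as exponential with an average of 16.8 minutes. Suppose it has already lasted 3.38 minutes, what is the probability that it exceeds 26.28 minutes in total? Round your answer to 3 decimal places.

The rate is λ = 1/16.8 = 0.0595238 per minute.
P(X > s+t | X > s) = e^(−λ(s+t))/e^(−λs) = e^(−λt), independent of s = 3.38.
P(X > 22.9) = e^(−1.3631) ≈ 0.256.

0.256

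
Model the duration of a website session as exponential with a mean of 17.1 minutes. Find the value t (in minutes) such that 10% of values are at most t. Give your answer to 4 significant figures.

1.802

The rate is λ = 1/17.1 = 0.0584795 per minute.
Set 1 − e^(−λt) = 0.1, so t = −ln(0.9)/λ = 0.10536/0.0584795 ≈ 1.80166 minutes.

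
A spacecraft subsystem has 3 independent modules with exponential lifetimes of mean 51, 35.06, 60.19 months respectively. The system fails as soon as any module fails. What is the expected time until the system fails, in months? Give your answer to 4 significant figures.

The first failure time is exponential with rate Σλ_i = 1/51 + 1/35.06 + 1/60.19 = 0.0647444 per month.
E[min] = 1/Σλ = 1/0.0647444 = 15.4453 months.

15.45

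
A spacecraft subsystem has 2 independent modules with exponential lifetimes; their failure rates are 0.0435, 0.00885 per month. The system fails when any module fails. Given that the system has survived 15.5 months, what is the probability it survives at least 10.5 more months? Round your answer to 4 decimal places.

Time to first failure ~ Exp(Σλ) with Σλ = 0.05235.
By memorylessness, P(T > 15.5+10.5 | T > 15.5) = P(T > 10.5) = e^(−0.05235·10.5) ≈ 0.5771.

0.5771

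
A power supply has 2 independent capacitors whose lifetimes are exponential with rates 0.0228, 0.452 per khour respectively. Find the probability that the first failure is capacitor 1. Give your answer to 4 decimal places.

0.0480

The time to first failure is exponential with rate Σλ = 0.0228 + 0.452 = 0.4748.
P(capacitor 1 first) = λ_1/Σλ = 0.0228/0.4748 ≈ 0.0480.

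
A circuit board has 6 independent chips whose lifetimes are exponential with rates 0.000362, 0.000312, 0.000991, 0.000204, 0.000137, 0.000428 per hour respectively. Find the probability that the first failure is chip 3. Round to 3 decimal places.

0.407

The time to first failure is exponential with rate Σλ = 0.000362 + 0.000312 + 0.000991 + 0.000204 + 0.000137 + 0.000428 = 0.002434.
P(chip 3 first) = λ_3/Σλ = 0.000991/0.002434 ≈ 0.407.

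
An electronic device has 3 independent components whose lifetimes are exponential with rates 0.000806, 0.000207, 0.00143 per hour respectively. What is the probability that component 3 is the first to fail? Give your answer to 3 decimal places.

The time to first failure is exponential with rate Σλ = 0.000806 + 0.000207 + 0.00143 = 0.002443.
P(component 3 first) = λ_3/Σλ = 0.00143/0.002443 ≈ 0.585.

0.585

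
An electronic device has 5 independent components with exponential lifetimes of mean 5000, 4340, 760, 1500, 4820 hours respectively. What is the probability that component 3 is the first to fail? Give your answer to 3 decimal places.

0.502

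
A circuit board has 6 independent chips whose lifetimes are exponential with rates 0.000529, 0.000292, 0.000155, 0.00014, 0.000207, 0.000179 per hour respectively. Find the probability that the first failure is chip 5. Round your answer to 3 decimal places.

The time to first failure is exponential with rate Σλ = 0.000529 + 0.000292 + 0.000155 + 0.00014 + 0.000207 + 0.000179 = 0.001502.
P(chip 5 first) = λ_5/Σλ = 0.000207/0.001502 ≈ 0.138.

0.138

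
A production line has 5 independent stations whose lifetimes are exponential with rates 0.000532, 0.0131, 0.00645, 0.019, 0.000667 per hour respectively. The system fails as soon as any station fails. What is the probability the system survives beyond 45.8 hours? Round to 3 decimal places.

The time to first failure is exponential with rate Σλ = 0.000532 + 0.0131 + 0.00645 + 0.019 + 0.000667 = 0.039749.
P(min > 45.8) = e^(−0.039749·45.8) = e^(−1.8205) ≈ 0.162.

0.162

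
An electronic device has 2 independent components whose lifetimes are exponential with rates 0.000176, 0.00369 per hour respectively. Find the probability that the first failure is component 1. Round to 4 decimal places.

0.0455

The time to first failure is exponential with rate Σλ = 0.000176 + 0.00369 = 0.003866.
P(component 1 first) = λ_1/Σλ = 0.000176/0.003866 ≈ 0.0455.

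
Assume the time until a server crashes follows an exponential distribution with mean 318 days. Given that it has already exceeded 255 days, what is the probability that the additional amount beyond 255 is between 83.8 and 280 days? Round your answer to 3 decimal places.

0.354

The rate is λ = 1/318 = 0.00314465 per day.
Memoryless: the residual past 255 is again Exp(λ).
P(83.8 < residual < 280) = e^(−λ·83.8) − e^(−λ·280) = 0.76834 − 0.41457 ≈ 0.354.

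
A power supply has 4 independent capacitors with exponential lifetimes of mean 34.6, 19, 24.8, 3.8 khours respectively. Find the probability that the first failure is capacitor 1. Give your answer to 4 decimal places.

0.0751

Rates: λ_i = 1/mean_i → 0.0289017, 0.0526316, 0.0403226, 0.263158; Σλ = 0.385014.
P(capacitor 1 first) = λ_1/Σλ = 0.0289017/0.385014 ≈ 0.0751.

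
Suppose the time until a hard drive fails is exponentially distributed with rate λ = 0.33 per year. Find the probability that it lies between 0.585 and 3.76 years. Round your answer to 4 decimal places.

0.5353

P(0.585 < X < 3.76) = e^(−λ·0.585) − e^(−λ·3.76) = 0.82444 − 0.28915 ≈ 0.5353.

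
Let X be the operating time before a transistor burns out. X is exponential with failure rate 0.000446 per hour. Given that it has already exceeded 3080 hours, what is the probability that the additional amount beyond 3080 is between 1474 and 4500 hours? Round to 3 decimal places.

0.384

Memoryless: the residual past 3080 is again Exp(λ).
P(1474 < residual < 4500) = e^(−λ·1474) − e^(−λ·4500) = 0.51819 − 0.13439 ≈ 0.384.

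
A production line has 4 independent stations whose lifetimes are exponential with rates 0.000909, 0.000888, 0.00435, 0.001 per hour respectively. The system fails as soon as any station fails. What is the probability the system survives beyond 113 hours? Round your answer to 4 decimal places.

0.4459

The time to first failure is exponential with rate Σλ = 0.000909 + 0.000888 + 0.00435 + 0.001 = 0.007147.
P(min > 113) = e^(−0.007147·113) = e^(−0.80761) ≈ 0.4459.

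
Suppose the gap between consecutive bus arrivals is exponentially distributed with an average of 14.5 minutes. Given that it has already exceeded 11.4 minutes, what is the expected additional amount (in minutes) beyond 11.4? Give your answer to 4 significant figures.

The rate is λ = 1/14.5 = 0.0689655 per minute.
By memorylessness, the remaining amount past any threshold is again Exp(λ) with mean 1/λ = 14.5 minutes.

14.50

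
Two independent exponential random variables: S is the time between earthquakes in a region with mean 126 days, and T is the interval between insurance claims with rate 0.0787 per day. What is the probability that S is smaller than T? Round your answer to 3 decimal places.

λ_1 = 1/126 = 0.00793651, λ_2 = 0.0787.
For independent exponentials, P(S < T) = λ_1/(λ_1+λ_2) = 0.00793651/0.0866365 ≈ 0.092.

0.092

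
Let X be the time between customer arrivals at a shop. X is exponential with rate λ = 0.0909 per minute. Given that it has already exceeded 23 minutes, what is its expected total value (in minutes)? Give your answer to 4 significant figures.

By memorylessness, E[X | X > 23] = 23 + 1/λ = 23 + 11.0011 = 34.0011 minutes.

34.00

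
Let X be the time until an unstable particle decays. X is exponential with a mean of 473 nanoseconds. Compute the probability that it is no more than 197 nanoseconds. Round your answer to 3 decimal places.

0.341

The rate is λ = 1/473 = 0.00211416 per nanosecond.
P(X ≤ 197) = 1 − e^(−λ·197) = 1 − e^(−0.41649) ≈ 0.341.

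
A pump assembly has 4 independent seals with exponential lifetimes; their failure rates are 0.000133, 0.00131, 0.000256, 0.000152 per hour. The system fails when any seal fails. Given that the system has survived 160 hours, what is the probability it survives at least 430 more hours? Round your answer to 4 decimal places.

Time to first failure ~ Exp(Σλ) with Σλ = 0.001851.
By memorylessness, P(T > 160+430 | T > 160) = P(T > 430) = e^(−0.001851·430) ≈ 0.4512.

0.4512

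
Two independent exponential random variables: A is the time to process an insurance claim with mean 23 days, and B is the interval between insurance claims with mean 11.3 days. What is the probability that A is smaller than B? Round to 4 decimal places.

0.3294

λ_1 = 1/23 = 0.0434783, λ_2 = 1/11.3 = 0.0884956.
For independent exponentials, P(A < B) = λ_1/(λ_1+λ_2) = 0.0434783/0.131974 ≈ 0.3294.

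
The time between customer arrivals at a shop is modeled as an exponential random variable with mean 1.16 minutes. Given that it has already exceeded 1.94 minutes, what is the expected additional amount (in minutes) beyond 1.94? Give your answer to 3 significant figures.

The rate is λ = 1/1.16 = 0.862069 per minute.
By memorylessness, the remaining amount past any threshold is again Exp(λ) with mean 1/λ = 1.16 minutes.

1.16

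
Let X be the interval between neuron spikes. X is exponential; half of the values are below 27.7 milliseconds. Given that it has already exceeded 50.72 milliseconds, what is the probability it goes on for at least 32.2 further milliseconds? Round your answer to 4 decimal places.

For an exponential, median = ln(2)/λ, so λ = ln 2 / 27.7 = 0.0250234 per millisecond.
The exponential is memoryless, so the remaining time is again Exp(λ): the condition X > 50.72 is irrelevant.
P(X > 32.2) = e^(−0.80575) ≈ 0.4468.

0.4468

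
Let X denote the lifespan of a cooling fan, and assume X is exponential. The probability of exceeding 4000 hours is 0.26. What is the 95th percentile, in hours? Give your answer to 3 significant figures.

8900

e^(−λ·4000) = 0.26 ⇒ λ = −ln(0.26)/4000 = 0.000336768.
95th percentile: 1 − e^(−λt) = 0.95, t = −ln(0.05)/λ = 8895.53 hours.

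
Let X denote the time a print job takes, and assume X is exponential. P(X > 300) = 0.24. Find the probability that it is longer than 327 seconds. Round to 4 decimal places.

0.2111

e^(−λ·300) = 0.24 ⇒ λ = −ln(0.24)/300 = 0.00475705.
P(X > 327) = e^(−0.00475705·327) = e^(−1.5556) ≈ 0.2111.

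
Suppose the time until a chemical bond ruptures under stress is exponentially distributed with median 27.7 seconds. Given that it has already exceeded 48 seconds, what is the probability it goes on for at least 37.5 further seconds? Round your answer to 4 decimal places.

0.3913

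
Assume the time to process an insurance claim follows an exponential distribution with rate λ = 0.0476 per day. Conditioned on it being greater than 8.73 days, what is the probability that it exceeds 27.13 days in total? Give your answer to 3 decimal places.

0.417

P(X > s+t | X > s) = e^(−λ(s+t))/e^(−λs) = e^(−λt), independent of s = 8.73.
P(X > 18.4) = e^(−0.87584) ≈ 0.417.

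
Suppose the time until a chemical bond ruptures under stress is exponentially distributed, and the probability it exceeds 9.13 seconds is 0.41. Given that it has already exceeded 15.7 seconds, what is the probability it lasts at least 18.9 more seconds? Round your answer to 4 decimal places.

From e^(−λ·9.13) = 0.41, λ = −ln(0.41)/9.13 = 0.0976559.
Memoryless: P(X > 15.7+18.9 | X > 15.7) = P(X > 18.9) = e^(−0.0976559·18.9) ≈ 0.1579.

0.1579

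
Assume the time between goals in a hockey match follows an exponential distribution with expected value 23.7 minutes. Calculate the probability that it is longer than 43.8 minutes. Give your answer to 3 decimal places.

0.158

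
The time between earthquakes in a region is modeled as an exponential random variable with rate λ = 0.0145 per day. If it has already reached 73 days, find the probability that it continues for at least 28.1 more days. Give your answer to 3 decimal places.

P(X > s+t | X > s) = e^(−λ(s+t))/e^(−λs) = e^(−λt), independent of s = 73.
P(X > 28.1) = e^(−0.40745) ≈ 0.665.

0.665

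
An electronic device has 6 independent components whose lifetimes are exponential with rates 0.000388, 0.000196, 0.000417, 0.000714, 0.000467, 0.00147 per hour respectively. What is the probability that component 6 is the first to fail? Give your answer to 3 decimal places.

The time to first failure is exponential with rate Σλ = 0.000388 + 0.000196 + 0.000417 + 0.000714 + 0.000467 + 0.00147 = 0.003652.
P(component 6 first) = λ_6/Σλ = 0.00147/0.003652 ≈ 0.403.

0.403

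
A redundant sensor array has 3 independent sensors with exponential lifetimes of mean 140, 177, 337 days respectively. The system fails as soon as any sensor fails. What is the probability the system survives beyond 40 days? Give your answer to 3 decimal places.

The first failure time is exponential with rate Σλ_i = 1/140 + 1/177 + 1/337 = 0.0157599 per day.
P(min > 40) = e^(−0.0157599·40) = e^(−0.6304) ≈ 0.532.

0.532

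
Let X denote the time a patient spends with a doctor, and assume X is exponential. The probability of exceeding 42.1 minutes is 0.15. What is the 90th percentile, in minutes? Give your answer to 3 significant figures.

e^(−λ·42.1) = 0.15 ⇒ λ = −ln(0.15)/42.1 = 0.0450622.
90th percentile: 1 − e^(−λt) = 0.9, t = −ln(0.1)/λ = 51.0979 minutes.

51.1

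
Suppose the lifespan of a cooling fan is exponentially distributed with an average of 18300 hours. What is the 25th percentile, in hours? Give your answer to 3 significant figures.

5260

The rate is λ = 1/18300 = 0.0000546448 per hour.
Set 1 − e^(−λt) = 0.25, so t = −ln(0.75)/λ = 0.28768/0.0000546448 ≈ 5264.58 hours.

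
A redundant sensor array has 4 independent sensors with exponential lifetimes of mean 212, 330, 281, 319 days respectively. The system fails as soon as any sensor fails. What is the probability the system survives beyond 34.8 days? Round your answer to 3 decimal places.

0.605

The first failure time is exponential with rate Σλ_i = 1/212 + 1/330 + 1/281 + 1/319 = 0.0144408 per day.
P(min > 34.8) = e^(−0.0144408·34.8) = e^(−0.50254) ≈ 0.605.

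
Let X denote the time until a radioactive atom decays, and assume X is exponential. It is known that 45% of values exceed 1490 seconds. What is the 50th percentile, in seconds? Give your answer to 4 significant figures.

1293

e^(−λ·1490) = 0.45 ⇒ λ = −ln(0.45)/1490 = 0.000535911.
50th percentile: 1 − e^(−λt) = 0.5, t = −ln(0.5)/λ = 1293.4 seconds.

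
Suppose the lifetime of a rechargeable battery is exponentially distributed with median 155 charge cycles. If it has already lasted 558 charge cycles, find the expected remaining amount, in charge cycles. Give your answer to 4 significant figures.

223.6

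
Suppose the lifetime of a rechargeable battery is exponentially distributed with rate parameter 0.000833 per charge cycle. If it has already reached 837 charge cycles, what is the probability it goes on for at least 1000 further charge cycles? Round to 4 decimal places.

The exponential is memoryless, so the remaining time is again Exp(λ): the condition X > 837 is irrelevant.
P(X > 1000) = e^(−0.833) ≈ 0.4347.

0.4347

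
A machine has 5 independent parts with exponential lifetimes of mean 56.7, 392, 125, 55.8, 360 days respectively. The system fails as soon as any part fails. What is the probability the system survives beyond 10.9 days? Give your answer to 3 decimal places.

0.587

The first failure time is exponential with rate Σλ_i = 1/56.7 + 1/392 + 1/125 + 1/55.8 + 1/360 = 0.0488866 per day.
P(min > 10.9) = e^(−0.0488866·10.9) = e^(−0.53286) ≈ 0.587.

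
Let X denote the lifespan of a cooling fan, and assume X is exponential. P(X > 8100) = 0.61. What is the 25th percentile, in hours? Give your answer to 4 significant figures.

4714

e^(−λ·8100) = 0.61 ⇒ λ = −ln(0.61)/8100 = 0.0000610242.
25th percentile: 1 − e^(−λt) = 0.25, t = −ln(0.75)/λ = 4714.23 hours.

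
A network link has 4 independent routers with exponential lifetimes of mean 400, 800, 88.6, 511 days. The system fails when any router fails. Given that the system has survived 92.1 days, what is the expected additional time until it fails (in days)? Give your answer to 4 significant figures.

58.85

First-failure rate Σλ = 1/400 + 1/800 + 1/88.6 + 1/511 = 0.0169936.
By memorylessness the expected residual is 1/Σλ = 58.8456 days, regardless of the 92.1 already elapsed.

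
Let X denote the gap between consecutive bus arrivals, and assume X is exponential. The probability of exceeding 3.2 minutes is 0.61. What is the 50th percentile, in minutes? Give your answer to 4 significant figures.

4.487

e^(−λ·3.2) = 0.61 ⇒ λ = −ln(0.61)/3.2 = 0.154468.
50th percentile: 1 − e^(−λt) = 0.5, t = −ln(0.5)/λ = 4.48733 minutes.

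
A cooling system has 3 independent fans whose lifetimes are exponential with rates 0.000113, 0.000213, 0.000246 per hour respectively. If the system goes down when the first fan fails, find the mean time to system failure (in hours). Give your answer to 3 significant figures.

1750

The time to first failure is exponential with rate Σλ = 0.000113 + 0.000213 + 0.000246 = 0.000572.
E[min] = 1/Σλ = 1/0.000572 = 1748.25 hours.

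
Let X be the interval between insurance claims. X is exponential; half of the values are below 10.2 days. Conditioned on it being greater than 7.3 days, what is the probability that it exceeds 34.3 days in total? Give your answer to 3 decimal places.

For an exponential, median = ln(2)/λ, so λ = ln 2 / 10.2 = 0.0679556 per day.
P(X > s+t | X > s) = e^(−λ(s+t))/e^(−λs) = e^(−λt), independent of s = 7.3.
P(X > 27) = e^(−1.8348) ≈ 0.160.

0.160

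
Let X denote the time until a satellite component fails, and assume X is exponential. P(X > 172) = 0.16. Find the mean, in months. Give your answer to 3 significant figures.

93.9

e^(−λ·172) = 0.16 ⇒ λ = −ln(0.16)/172 = 0.0106545.
Mean = 1/λ = 93.8567 months.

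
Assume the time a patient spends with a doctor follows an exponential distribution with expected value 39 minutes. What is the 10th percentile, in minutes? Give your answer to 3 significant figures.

The rate is λ = 1/39 = 0.025641 per minute.
Set 1 − e^(−λt) = 0.1, so t = −ln(0.9)/λ = 0.10536/0.025641 ≈ 4.10906 minutes.

4.11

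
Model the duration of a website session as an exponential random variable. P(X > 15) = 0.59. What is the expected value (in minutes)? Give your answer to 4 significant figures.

28.43

e^(−λ·15) = 0.59 ⇒ λ = −ln(0.59)/15 = 0.0351755.
Mean = 1/λ = 28.4289 minutes.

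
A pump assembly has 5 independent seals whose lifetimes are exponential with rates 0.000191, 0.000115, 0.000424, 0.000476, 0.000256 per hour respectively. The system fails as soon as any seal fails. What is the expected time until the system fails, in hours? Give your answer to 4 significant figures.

The time to first failure is exponential with rate Σλ = 0.000191 + 0.000115 + 0.000424 + 0.000476 + 0.000256 = 0.001462.
E[min] = 1/Σλ = 1/0.001462 = 683.995 hours.

684.0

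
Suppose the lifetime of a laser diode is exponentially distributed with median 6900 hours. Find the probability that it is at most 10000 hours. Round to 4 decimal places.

0.6338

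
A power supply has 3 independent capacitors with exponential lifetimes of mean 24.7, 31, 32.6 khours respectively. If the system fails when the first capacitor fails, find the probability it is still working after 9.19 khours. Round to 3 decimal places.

0.387

The first failure time is exponential with rate Σλ_i = 1/24.7 + 1/31 + 1/32.6 = 0.103419 per khour.
P(min > 9.19) = e^(−0.103419·9.19) = e^(−0.95042) ≈ 0.387.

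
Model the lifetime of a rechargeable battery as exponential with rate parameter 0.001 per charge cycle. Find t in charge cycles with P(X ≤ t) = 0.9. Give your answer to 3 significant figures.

2300

Set 1 − e^(−λt) = 0.9, so t = −ln(0.1)/λ = 2.3026/0.001 ≈ 2302.59 charge cycles.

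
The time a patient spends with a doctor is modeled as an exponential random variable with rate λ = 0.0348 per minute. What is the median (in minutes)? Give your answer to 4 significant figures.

19.92

Set 1 − e^(−λt) = 0.5, so t = −ln(0.5)/λ = 0.69315/0.0348 ≈ 19.918 minutes.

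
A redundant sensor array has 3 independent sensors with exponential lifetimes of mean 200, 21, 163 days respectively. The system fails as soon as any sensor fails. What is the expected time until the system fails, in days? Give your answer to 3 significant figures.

17.0

The first failure time is exponential with rate Σλ_i = 1/200 + 1/21 + 1/163 = 0.058754 per day.
E[min] = 1/Σλ = 1/0.058754 = 17.0201 days.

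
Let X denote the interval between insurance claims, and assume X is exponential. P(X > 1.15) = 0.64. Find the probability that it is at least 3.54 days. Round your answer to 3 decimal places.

0.253

e^(−λ·1.15) = 0.64 ⇒ λ = −ln(0.64)/1.15 = 0.388076.
P(X > 3.54) = e^(−0.388076·3.54) = e^(−1.3738) ≈ 0.253.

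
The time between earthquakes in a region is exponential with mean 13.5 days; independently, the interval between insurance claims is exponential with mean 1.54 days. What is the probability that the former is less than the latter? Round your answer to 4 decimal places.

0.1024

λ_1 = 1/13.5 = 0.0740741, λ_2 = 1/1.54 = 0.649351.
For independent exponentials, P(the former < the latter) = λ_1/(λ_1+λ_2) = 0.0740741/0.723425 ≈ 0.1024.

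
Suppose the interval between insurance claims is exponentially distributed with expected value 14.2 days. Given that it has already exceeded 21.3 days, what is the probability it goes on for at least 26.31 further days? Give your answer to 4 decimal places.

0.1568

The rate is λ = 1/14.2 = 0.0704225 per day.
P(X > s+t | X > s) = e^(−λ(s+t))/e^(−λs) = e^(−λt), independent of s = 21.3.
P(X > 26.31) = e^(−1.8528) ≈ 0.1568.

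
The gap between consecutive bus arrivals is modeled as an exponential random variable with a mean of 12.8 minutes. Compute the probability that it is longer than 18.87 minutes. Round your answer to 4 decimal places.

0.2290

The rate is λ = 1/12.8 = 0.078125 per minute.
P(X > 18.87) = e^(−λ·18.87) = e^(−1.4742) ≈ 0.2290.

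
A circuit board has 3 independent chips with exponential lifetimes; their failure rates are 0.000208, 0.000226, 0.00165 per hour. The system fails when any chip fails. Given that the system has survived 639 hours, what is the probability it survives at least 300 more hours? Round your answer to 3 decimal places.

Time to first failure ~ Exp(Σλ) with Σλ = 0.002084.
By memorylessness, P(T > 639+300 | T > 639) = P(T > 300) = e^(−0.002084·300) ≈ 0.535.

0.535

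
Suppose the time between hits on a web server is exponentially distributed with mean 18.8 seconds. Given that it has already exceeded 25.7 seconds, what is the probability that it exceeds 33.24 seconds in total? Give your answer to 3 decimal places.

0.670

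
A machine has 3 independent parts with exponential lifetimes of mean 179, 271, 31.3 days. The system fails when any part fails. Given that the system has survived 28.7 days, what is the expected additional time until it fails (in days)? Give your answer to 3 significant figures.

24.3

First-failure rate Σλ = 1/179 + 1/271 + 1/31.3 = 0.0412255.
By memorylessness the expected residual is 1/Σλ = 24.2568 days, regardless of the 28.7 already elapsed.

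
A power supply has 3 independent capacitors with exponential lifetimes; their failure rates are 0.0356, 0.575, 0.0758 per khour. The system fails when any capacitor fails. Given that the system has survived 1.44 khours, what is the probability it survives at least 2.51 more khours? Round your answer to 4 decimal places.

0.1786

Time to first failure ~ Exp(Σλ) with Σλ = 0.6864.
By memorylessness, P(T > 1.44+2.51 | T > 1.44) = P(T > 2.51) = e^(−0.6864·2.51) ≈ 0.1786.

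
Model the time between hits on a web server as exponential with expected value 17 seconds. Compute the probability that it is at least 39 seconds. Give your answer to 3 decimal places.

0.101

The rate is λ = 1/17 = 0.0588235 per second.
P(X > 39) = e^(−λ·39) = e^(−2.2941) ≈ 0.101.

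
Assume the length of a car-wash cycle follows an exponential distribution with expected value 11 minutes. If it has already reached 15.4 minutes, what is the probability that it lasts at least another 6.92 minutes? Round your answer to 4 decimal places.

0.5331

The rate is λ = 1/11 = 0.0909091 per minute.
P(X > s+t | X > s) = e^(−λ(s+t))/e^(−λs) = e^(−λt), independent of s = 15.4.
P(X > 6.92) = e^(−0.62909) ≈ 0.5331.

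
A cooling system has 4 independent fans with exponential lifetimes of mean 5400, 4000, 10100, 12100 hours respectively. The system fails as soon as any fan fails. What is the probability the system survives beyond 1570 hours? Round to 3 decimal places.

The first failure time is exponential with rate Σλ_i = 1/5400 + 1/4000 + 1/10100 + 1/12100 = 0.00061684 per hour.
P(min > 1570) = e^(−0.00061684·1570) = e^(−0.96844) ≈ 0.380.

0.380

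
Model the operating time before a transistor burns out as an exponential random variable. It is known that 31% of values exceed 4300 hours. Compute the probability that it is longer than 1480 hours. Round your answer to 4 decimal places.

0.6682

e^(−λ·4300) = 0.31 ⇒ λ = −ln(0.31)/4300 = 0.000272368.
P(X > 1480) = e^(−0.000272368·1480) = e^(−0.4031) ≈ 0.6682.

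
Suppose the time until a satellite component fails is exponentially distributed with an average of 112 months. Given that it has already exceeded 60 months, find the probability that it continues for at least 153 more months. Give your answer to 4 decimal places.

The rate is λ = 1/112 = 0.00892857 per month.
The exponential is memoryless, so the remaining time is again Exp(λ): the condition X > 60 is irrelevant.
P(X > 153) = e^(−1.3661) ≈ 0.2551.

0.2551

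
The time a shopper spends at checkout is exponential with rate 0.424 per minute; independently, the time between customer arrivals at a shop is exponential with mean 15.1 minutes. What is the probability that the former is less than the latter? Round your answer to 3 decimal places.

0.865

λ_1 = 0.424, λ_2 = 1/15.1 = 0.0662252.
For independent exponentials, P(the former < the latter) = λ_1/(λ_1+λ_2) = 0.424/0.490225 ≈ 0.865.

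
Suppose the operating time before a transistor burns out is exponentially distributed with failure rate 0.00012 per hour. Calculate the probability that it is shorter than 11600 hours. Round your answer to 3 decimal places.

0.751

P(X ≤ 11600) = 1 − e^(−λ·11600) = 1 − e^(−1.392) ≈ 0.751.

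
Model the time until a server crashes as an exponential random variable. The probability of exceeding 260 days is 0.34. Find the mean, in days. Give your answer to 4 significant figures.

241.0

e^(−λ·260) = 0.34 ⇒ λ = −ln(0.34)/260 = 0.00414927.
Mean = 1/λ = 241.006 days.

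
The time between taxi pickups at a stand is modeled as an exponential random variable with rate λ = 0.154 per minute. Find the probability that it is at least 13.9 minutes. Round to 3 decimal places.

P(X > 13.9) = e^(−λ·13.9) = e^(−2.1406) ≈ 0.118.

0.118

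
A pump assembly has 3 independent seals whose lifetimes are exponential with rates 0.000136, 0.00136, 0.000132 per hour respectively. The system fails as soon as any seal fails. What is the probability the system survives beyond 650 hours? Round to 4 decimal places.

0.3471

The time to first failure is exponential with rate Σλ = 0.000136 + 0.00136 + 0.000132 = 0.001628.
P(min > 650) = e^(−0.001628·650) = e^(−1.0582) ≈ 0.3471.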